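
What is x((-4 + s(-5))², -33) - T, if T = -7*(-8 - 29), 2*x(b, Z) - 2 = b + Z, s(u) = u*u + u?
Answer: -293/2 ≈ -146.50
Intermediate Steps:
s(u) = u + u² (s(u) = u² + u = u + u²)
x(b, Z) = 1 + Z/2 + b/2 (x(b, Z) = 1 + (b + Z)/2 = 1 + (Z + b)/2 = 1 + (Z/2 + b/2) = 1 + Z/2 + b/2)
T = 259 (T = -7*(-37) = 259)
x((-4 + s(-5))², -33) - T = (1 + (½)*(-33) + (-4 - 5*(1 - 5))²/2) - 1*259 = (1 - 33/2 + (-4 - 5*(-4))²/2) - 259 = (1 - 33/2 + (-4 + 20)²/2) - 259 = (1 - 33/2 + (½)*16²) - 259 = (1 - 33/2 + (½)*256) - 259 = (1 - 33/2 + 128) - 259 = 225/2 - 259 = -293/2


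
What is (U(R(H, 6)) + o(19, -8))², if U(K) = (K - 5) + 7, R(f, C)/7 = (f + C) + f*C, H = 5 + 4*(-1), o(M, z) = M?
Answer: 12544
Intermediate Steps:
H = 1 (H = 5 - 4 = 1)
R(f, C) = 7*C + 7*f + 7*C*f (R(f, C) = 7*((f + C) + f*C) = 7*((C + f) + C*f) = 7*(C + f + C*f) = 7*C + 7*f + 7*C*f)
U(K) = 2 + K (U(K) = (-5 + K) + 7 = 2 + K)
(U(R(H, 6)) + o(19, -8))² = ((2 + (7*6 + 7*1 + 7*6*1)) + 19)² = ((2 + (42 + 7 + 42)) + 19)² = ((2 + 91) + 19)² = (93 + 19)² = 112² = 12544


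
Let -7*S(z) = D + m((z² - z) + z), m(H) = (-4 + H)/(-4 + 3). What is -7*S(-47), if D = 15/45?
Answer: -6614/3 ≈ -2204.7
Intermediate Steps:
m(H) = 4 - H (m(H) = (-4 + H)/(-1) = (-4 + H)*(-1) = 4 - H)
D = ⅓ (D = 15*(1/45) = ⅓ ≈ 0.33333)
S(z) = -13/21 + z²/7 (S(z) = -(⅓ + (4 - ((z² - z) + z)))/7 = -(⅓ + (4 - z²))/7 = -(13/3 - z²)/7 = -13/21 + z²/7)
-7*S(-47) = -7*(-13/21 + (⅐)*(-47)²) = -7*(-13/21 + (⅐)*2209) = -7*(-13/21 + 2209/7) = -7*6614/21 = -6614/3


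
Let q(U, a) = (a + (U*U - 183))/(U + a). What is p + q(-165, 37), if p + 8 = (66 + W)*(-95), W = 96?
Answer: -1998023/128 ≈ -15610.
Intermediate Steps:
q(U, a) = (-183 + a + U²)/(U + a) (q(U, a) = (a + (U² - 183))/(U + a) = (a + (-183 + U²))/(U + a) = (-183 + a + U²)/(U + a))
p = -15398 (p = -8 + (66 + 96)*(-95) = -8 + 162*(-95) = -8 - 15390 = -15398)
p + q(-165, 37) = -15398 + (-183 + 37 + (-165)²)/(-165 + 37) = -15398 + (-183 + 37 + 27225)/(-128) = -15398 - 1/128*27079 = -15398 - 27079/128 = -1998023/128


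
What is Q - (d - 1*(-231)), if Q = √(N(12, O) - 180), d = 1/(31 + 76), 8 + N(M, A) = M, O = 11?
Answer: -24718/107 + 4*I*√11 ≈ -231.01 + 13.266*I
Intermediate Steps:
N(M, A) = -8 + M
d = 1/107 ≈ 0.0093458
Q = 4*I*√11 (Q = √((-8 + 12) - 180) = √(4 - 180) = √(-176) = 4*I*√11 ≈ 13.266*I)
Q - (d - 1*(-231)) = 4*I*√11 - (1/107 - 1*(-231)) = 4*I*√11 - (1/107 + 231) = 4*I*√11 - 1*24718/107 = 4*I*√11 - 24718/107 = -24718/107 + 4*I*√11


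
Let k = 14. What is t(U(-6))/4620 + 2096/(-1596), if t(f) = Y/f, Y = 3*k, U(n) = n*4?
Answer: -153751/117040 ≈ -1.3137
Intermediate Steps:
U(n) = 4*n
Y = 42 (Y = 3*14 = 42)
t(f) = 42/f
t(U(-6))/4620 + 2096/(-1596) = (42/((4*(-6))))/4620 + 2096/(-1596) = (42/(-24))*(1/4620) + 2096*(-1/1596) = (42*(-1/24))*(1/4620) - 524/399 = -7/4*1/4620 - 524/399 = -1/2640 - 524/399 = -153751/117040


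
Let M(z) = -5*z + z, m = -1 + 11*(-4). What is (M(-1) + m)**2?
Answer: 1681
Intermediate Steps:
m = -45 (m = -1 - 44 = -45)
M(z) = -4*z
(M(-1) + m)**2 = (-4*(-1) - 45)**2 = (4 - 45)**2 = (-41)**2 = 1681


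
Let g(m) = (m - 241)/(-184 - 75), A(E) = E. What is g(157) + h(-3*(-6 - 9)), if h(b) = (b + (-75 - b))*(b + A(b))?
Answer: -249738/37 ≈ -6749.7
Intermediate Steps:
g(m) = 241/259 - m/259 (g(m) = (-241 + m)/(-259) = (-241 + m)*(-1/259) = 241/259 - m/259)
h(b) = -150*b (h(b) = (b + (-75 - b))*(b + b) = -150*b)
g(157) + h(-3*(-6 - 9)) = (241/259 - 1/259*157) - (-450)*(-6 - 9) = (241/259 - 157/259) - (-450)*(-15) = 12/37 - 150*45 = 12/37 - 6750 = -249738/37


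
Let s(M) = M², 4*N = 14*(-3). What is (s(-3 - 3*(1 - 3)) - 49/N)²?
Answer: 1681/9 ≈ 186.78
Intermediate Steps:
N = -21/2 (N = (14*(-3))/4 = (¼)*(-42) = -21/2 ≈ -10.500)
(s(-3 - 3*(1 - 3)) - 49/N)² = ((-3 - 3*(1 - 3))² - 49/(-21/2))² = ((-3 - 3*(-2))² - 49*(-2/21))² = ((-3 + 6)² + 14/3)² = (3² + 14/3)² = (9 + 14/3)² = (41/3)² = 1681/9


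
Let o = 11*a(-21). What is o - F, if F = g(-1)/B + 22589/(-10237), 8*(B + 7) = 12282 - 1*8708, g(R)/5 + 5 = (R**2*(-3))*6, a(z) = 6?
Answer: 1232897349/18006883 ≈ 68.468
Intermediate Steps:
g(R) = -25 - 90*R**2 (g(R) = -25 + 5*((R**2*(-3))*6) = -25 + 5*(-3*R**2*6) = -25 + 5*(-18*R**2) = -25 - 90*R**2)
B = 1759/4 (B = -7 + (12282 - 1*8708)/8 = -7 + (12282 - 8708)/8 = -7 + (1/8)*3574 = -7 + 1787/4 = 1759/4 ≈ 439.75)
o = 66 (o = 11*6 = 66)
F = -44443071/18006883 (F = (-25 - 90*(-1)**2)/(1759/4) + 22589/(-10237) = (-25 - 90*1)*(4/1759) + 22589*(-1/10237) = (-25 - 90)*(4/1759) - 22589/10237 = -115*4/1759 - 22589/10237 = -460/1759 - 22589/10237 = -44443071/18006883 ≈ -2.4681)
o - F = 66 - 1*(-44443071/18006883) = 66 + 44443071/18006883 = 1232897349/18006883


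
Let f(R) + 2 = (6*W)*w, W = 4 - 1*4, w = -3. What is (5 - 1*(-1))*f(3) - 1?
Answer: -13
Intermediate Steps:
W = 0 (W = 4 - 4 = 0)
f(R) = -2 (f(R) = -2 + (6*0)*(-3) = -2 + 0*(-3) = -2 + 0 = -2)
(5 - 1*(-1))*f(3) - 1 = (5 - 1*(-1))*(-2) - 1 = (5 + 1)*(-2) - 1 = 6*(-2) - 1 = -12 - 1 = -13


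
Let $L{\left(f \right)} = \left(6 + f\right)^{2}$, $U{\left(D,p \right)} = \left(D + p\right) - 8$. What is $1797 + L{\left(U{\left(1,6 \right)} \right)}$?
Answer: $1822$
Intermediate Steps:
$U{\left(D,p \right)} = -8 + D + p$
$1797 + L{\left(U{\left(1,6 \right)} \right)} = 1797 + \left(6 + \left(-8 + 1 + 6\right)\right)^{2} = 1797 + \left(6 - 1\right)^{2} = 1797 + 5^{2} = 1797 + 25 = 1822$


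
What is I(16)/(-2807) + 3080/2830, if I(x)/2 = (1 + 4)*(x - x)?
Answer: 308/283 ≈ 1.0883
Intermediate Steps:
I(x) = 0 (I(x) = 2*((1 + 4)*(x - x)) = 2*(5*0) = 2*0 = 0)
I(16)/(-2807) + 3080/2830 = 0/(-2807) + 3080/2830 = 0*(-1/2807) + 3080*(1/2830) = 0 + 308/283 = 308/283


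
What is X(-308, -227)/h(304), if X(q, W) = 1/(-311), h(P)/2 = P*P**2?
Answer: -1/17474756608 ≈ -5.7225e-11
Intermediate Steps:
h(P) = 2*P**3 (h(P) = 2*(P*P**2) = 2*P**3)
X(q, W) = -1/311
X(-308, -227)/h(304) = -1/(311*(2*304**3)) = -1/(311*(2*28094464)) = -1/311/56188928 = -1/311*1/56188928 = -1/17474756608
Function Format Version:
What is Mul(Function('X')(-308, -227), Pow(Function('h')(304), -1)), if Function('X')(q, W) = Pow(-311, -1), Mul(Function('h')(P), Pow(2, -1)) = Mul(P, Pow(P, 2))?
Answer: Rational(-1, 17474756608) ≈ -5.7225e-11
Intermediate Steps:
Function('h')(P) = Mul(2, Pow(P, 3)) (Function('h')(P) = Mul(2, Mul(P, Pow(P, 2))) = Mul(2, Pow(P, 3)))
Function('X')(q, W) = Rational(-1, 311)
Mul(Function('X')(-308, -227), Pow(Function('h')(304), -1)) = Mul(Rational(-1, 311), Pow(Mul(2, Pow(304, 3)), -1)) = Mul(Rational(-1, 311), Pow(Mul(2, 28094464), -1)) = Mul(Rational(-1, 311), Pow(56188928, -1)) = Mul(Rational(-1, 311), Rational(1, 56188928)) = Rational(-1, 17474756608)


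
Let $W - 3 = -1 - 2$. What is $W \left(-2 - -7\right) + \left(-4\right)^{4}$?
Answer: $256$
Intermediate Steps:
$W = 0$ ($W = 3 - 3 = 0$)
$W \left(-2 - -7\right) + \left(-4\right)^{4} = 0 \left(-2 - -7\right) + \left(-4\right)^{4} = 0 \left(-2 + 7\right) + 256 = 0 \cdot 5 + 256 = 0 + 256 = 256$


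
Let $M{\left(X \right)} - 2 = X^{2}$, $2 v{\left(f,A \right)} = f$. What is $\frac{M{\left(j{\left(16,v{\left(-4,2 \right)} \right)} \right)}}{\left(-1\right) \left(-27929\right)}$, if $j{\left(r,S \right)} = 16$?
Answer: $\frac{258}{27929} \approx 0.0092377$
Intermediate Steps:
$v{\left(f,A \right)} = \frac{f}{2}$
$M{\left(X \right)} = 2 + X^{2}$
$\frac{M{\left(j{\left(16,v{\left(-4,2 \right)} \right)} \right)}}{\left(-1\right) \left(-27929\right)} = \frac{2 + 16^{2}}{\left(-1\right) \left(-27929\right)} = \frac{2 + 256}{27929} = 258 \cdot \frac{1}{27929} = \frac{258}{27929}$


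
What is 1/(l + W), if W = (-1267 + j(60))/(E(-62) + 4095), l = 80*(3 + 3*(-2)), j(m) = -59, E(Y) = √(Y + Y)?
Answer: (-2*√31 + 4095*I)/(6*(-164021*I + 80*√31)) ≈ -0.0041611 - 1.5246e-8*I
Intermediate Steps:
E(Y) = √2*√Y (E(Y) = √(2*Y) = √2*√Y)
l = -240 (l = 80*(3 - 6) = 80*(-3) = -240)
W = -1326/(4095 + 2*I*√31) (W = (-1267 - 59)/(√2*√(-62) + 4095) = -1326/(√2*(I*√62) + 4095) = -1326/(2*I*√31 + 4095) = -1326/(4095 + 2*I*√31) ≈ -0.32381 + 0.00088053*I)
1/(l + W) = 1/(-240 + (-5429970/16769149 + 2652*I*√31/16769149)) = 1/(-4030025730/16769149 + 2652*I*√31/16769149)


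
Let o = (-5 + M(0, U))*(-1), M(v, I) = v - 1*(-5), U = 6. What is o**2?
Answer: 0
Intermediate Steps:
M(v, I) = 5 + v (M(v, I) = v + 5 = 5 + v)
o = 0 (o = (-5 + (5 + 0))*(-1) = (-5 + 5)*(-1) = 0*(-1) = 0)
o**2 = 0**2 = 0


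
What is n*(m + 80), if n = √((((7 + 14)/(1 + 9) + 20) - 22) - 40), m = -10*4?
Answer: 4*I*√3990 ≈ 252.67*I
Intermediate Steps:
m = -40
n = I*√3990/10 (n = √(((21/10 + 20) - 22) - 40) = √((221/10 - 22) - 40) = √(⅒ - 40) = √(-399/10) = I*√3990/10 ≈ 6.3166*I)
n*(m + 80) = (I*√3990/10)*(-40 + 80) = (I*√3990/10)*40 = 4*I*√3990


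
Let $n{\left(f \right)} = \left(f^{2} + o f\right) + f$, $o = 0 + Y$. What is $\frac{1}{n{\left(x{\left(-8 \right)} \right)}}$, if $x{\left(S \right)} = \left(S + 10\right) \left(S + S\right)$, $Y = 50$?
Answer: $- \frac{1}{608} \approx -0.0016447$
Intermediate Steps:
$o = 50$ ($o = 0 + 50 = 50$)
$x{\left(S \right)} = 2 S \left(10 + S\right)$ ($x{\left(S \right)} = \left(10 + S\right) 2 S = 2 S \left(10 + S\right)$)
$n{\left(f \right)} = f^{2} + 51 f$ ($n{\left(f \right)} = \left(f^{2} + 50 f\right) + f = f^{2} + 51 f$)
$\frac{1}{n{\left(x{\left(-8 \right)} \right)}} = \frac{1}{2 \left(-8\right) \left(10 - 8\right) \left(51 + 2 \left(-8\right) \left(10 - 8\right)\right)} = \frac{1}{2 \left(-8\right) 2 \left(51 + 2 \left(-8\right) 2\right)} = \frac{1}{\left(-32\right) \left(51 - 32\right)} = \frac{1}{\left(-32\right) 19} = \frac{1}{-608} = - \frac{1}{608}$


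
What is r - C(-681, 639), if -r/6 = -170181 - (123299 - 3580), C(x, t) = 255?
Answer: 1739145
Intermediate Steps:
r = 1739400 (r = -6*(-170181 - (123299 - 3580)) = -6*(-170181 - 1*119719) = -6*(-170181 - 119719) = -6*(-289900) = 1739400)
r - C(-681, 639) = 1739400 - 1*255 = 1739400 - 255 = 1739145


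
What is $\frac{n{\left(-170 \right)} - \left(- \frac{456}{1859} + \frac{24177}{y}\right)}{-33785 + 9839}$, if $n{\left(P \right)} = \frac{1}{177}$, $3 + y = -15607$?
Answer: $- \frac{9244205921}{122995306013580} \approx -7.5159 \cdot 10^{-5}$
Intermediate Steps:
$y = -15610$ ($y = -3 - 15607 = -15610$)
$n{\left(P \right)} = \frac{1}{177}$
$\frac{n{\left(-170 \right)} - \left(- \frac{456}{1859} + \frac{24177}{y}\right)}{-33785 + 9839} = \frac{\frac{1}{177} - \left(- \frac{24177}{15610} - \frac{456}{1859}\right)}{-33785 + 9839} = \frac{\frac{1}{177} - - \frac{52063203}{29018990}}{-23946} = \left(\frac{1}{177} + \left(\frac{24177}{15610} + \frac{456}{1859}\right)\right) \left(- \frac{1}{23946}\right) = \left(\frac{1}{177} + \frac{52063203}{29018990}\right) \left(- \frac{1}{23946}\right) = \frac{9244205921}{5136361230} \left(- \frac{1}{23946}\right) = - \frac{9244205921}{122995306013580}$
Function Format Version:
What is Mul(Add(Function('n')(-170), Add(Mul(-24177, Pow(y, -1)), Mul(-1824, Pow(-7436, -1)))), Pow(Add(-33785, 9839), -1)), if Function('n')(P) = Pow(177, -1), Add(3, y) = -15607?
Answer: Rational(-9244205921, 122995306013580) ≈ -7.5159e-5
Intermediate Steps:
y = -15610 (y = Add(-3, -15607) = -15610)
Function('n')(P) = Rational(1, 177)
Mul(Add(Function('n')(-170), Add(Mul(-24177, Pow(y, -1)), Mul(-1824, Pow(-7436, -1)))), Pow(Add(-33785, 9839), -1)) = Mul(Add(Rational(1, 177), Add(Mul(-24177, Pow(-15610, -1)), Mul(-1824, Pow(-7436, -1)))), Pow(Add(-33785, 9839), -1)) = Mul(Add(Rational(1, 177), Add(Mul(-24177, Rational(-1, 15610)), Mul(-1824, Rational(-1, 7436)))), Pow(-23946, -1)) = Mul(Add(Rational(1, 177), Add(Rational(24177, 15610), Rational(456, 1859))), Rational(-1, 23946)) = Mul(Add(Rational(1, 177), Rational(52063203, 29018990)), Rational(-1, 23946)) = Mul(Rational(9244205921, 5136361230), Rational(-1, 23946)) = Rational(-9244205921, 122995306013580)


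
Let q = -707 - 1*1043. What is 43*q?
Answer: -75250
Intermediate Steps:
q = -1750 (q = -707 - 1043 = -1750)
43*q = 43*(-1750) = -75250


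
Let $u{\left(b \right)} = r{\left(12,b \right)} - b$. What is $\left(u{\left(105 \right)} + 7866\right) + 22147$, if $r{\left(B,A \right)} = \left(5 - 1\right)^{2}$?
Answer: $29924$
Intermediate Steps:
$r{\left(B,A \right)} = 16$ ($r{\left(B,A \right)} = 4^{2} = 16$)
$u{\left(b \right)} = 16 - b$
$\left(u{\left(105 \right)} + 7866\right) + 22147 = \left(\left(16 - 105\right) + 7866\right) + 22147 = \left(-89 + 7866\right) + 22147 = 7777 + 22147 = 29924$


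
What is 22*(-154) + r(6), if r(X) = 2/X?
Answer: -10163/3 ≈ -3387.7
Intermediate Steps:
22*(-154) + r(6) = 22*(-154) + 2/6 = -3388 + 2*(⅙) = -3388 + ⅓ = -10163/3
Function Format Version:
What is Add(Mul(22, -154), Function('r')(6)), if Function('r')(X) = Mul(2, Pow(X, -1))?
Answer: Rational(-10163, 3) ≈ -3387.7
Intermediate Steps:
Add(Mul(22, -154), Function('r')(6)) = Add(Mul(22, -154), Mul(2, Pow(6, -1))) = Add(-3388, Mul(2, Rational(1, 6))) = Add(-3388, Rational(1, 3)) = Rational(-10163, 3)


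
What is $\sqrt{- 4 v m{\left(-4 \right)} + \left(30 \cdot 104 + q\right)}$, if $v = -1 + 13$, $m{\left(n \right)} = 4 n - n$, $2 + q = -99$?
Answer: $\sqrt{3595} \approx 59.958$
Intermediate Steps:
$q = -101$ ($q = -2 - 99 = -101$)
$m{\left(n \right)} = 3 n$
$v = 12$
$\sqrt{- 4 v m{\left(-4 \right)} + \left(30 \cdot 104 + q\right)} = \sqrt{\left(-4\right) 12 \cdot 3 \left(-4\right) + \left(30 \cdot 104 - 101\right)} = \sqrt{\left(-48\right) \left(-12\right) + \left(3120 - 101\right)} = \sqrt{576 + 3019} = \sqrt{3595}$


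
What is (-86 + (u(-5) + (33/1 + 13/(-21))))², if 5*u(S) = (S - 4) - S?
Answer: 32649796/11025 ≈ 2961.4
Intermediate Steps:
u(S) = -⅘ (u(S) = ((S - 4) - S)/5 = ((-4 + S) - S)/5 = (⅕)*(-4) = -⅘)
(-86 + (u(-5) + (33/1 + 13/(-21))))² = (-86 + (-⅘ + (33/1 + 13/(-21))))² = (-86 + (-⅘ + (33*1 + 13*(-1/21))))² = (-86 + (-⅘ + (33 - 13/21)))² = (-86 + (-⅘ + 680/21))² = (-86 + 3316/105)² = (-5714/105)² = 32649796/11025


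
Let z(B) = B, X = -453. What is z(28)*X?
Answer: -12684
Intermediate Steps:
z(28)*X = 28*(-453) = -12684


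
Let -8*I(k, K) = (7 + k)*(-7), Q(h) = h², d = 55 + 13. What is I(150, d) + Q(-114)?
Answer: 105067/8 ≈ 13133.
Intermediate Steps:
d = 68
I(k, K) = 49/8 + 7*k/8 (I(k, K) = -(7 + k)*(-7)/8 = -(-49 - 7*k)/8 = 49/8 + 7*k/8)
I(150, d) + Q(-114) = (49/8 + (7/8)*150) + (-114)² = (49/8 + 525/4) + 12996 = 1099/8 + 12996 = 105067/8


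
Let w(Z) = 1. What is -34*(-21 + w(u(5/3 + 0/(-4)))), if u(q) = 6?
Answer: 680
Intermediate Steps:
-34*(-21 + w(u(5/3 + 0/(-4)))) = -34*(-21 + 1) = -34*(-20) = 680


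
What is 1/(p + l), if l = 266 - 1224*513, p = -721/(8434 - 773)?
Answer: -7661/4808396727 ≈ -1.5933e-6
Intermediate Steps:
p = -721/7661 ≈ -0.094113
l = -627646 (l = 266 - 627912 = -627646)
1/(p + l) = 1/(-721/7661 - 627646) = 1/(-4808396727/7661) = -7661/4808396727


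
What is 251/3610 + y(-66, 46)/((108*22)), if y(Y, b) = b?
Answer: 190609/2144340 ≈ 0.088889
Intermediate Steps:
251/3610 + y(-66, 46)/((108*22)) = 251/3610 + 46/((108*22)) = 251*(1/3610) + 46/2376 = 251/3610 + 46*(1/2376) = 251/3610 + 23/1188 = 190609/2144340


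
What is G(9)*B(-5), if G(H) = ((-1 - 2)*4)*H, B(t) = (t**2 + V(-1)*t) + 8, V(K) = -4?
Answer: -5724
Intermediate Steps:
B(t) = 8 + t**2 - 4*t (B(t) = (t**2 - 4*t) + 8 = 8 + t**2 - 4*t)
G(H) = -12*H (G(H) = (-3*4)*H = -12*H)
G(9)*B(-5) = (-12*9)*(8 + (-5)**2 - 4*(-5)) = -108*(8 + 25 + 20) = -108*53 = -5724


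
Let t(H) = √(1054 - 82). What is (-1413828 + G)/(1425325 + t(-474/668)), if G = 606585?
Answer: -1150583628975/2031551354653 + 14530374*√3/2031551354653 ≈ -0.56635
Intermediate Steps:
t(H) = 18*√3 (t(H) = √972 = 18*√3)
(-1413828 + G)/(1425325 + t(-474/668)) = (-1413828 + 606585)/(1425325 + 18*√3) = -807243/(1425325 + 18*√3)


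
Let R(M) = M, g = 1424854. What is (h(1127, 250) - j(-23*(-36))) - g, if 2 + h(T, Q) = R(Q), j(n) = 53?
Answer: -1424659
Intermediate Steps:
h(T, Q) = -2 + Q
(h(1127, 250) - j(-23*(-36))) - g = ((-2 + 250) - 1*53) - 1*1424854 = (248 - 53) - 1424854 = 195 - 1424854 = -1424659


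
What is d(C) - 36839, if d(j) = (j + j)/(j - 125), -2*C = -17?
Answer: -8583521/233 ≈ -36839.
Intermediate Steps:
C = 17/2 (C = -½*(-17) = 17/2 ≈ 8.5000)
d(j) = 2*j/(-125 + j) (d(j) = (2*j)/(-125 + j) = 2*j/(-125 + j))
d(C) - 36839 = 2*(17/2)/(-125 + 17/2) - 36839 = 2*(17/2)/(-233/2) - 36839 = 2*(17/2)*(-2/233) - 36839 = -34/233 - 36839 = -8583521/233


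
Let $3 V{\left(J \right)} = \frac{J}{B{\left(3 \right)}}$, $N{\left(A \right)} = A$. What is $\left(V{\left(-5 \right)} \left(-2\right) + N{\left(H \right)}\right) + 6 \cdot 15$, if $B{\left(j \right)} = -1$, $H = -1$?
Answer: $\frac{257}{3} \approx 85.667$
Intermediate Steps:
$V{\left(J \right)} = - \frac{J}{3}$ ($V{\left(J \right)} = \frac{J \frac{1}{-1}}{3} = \frac{J \left(-1\right)}{3} = \frac{\left(-1\right) J}{3} = - \frac{J}{3}$)
$\left(V{\left(-5 \right)} \left(-2\right) + N{\left(H \right)}\right) + 6 \cdot 15 = \left(\left(- \frac{1}{3}\right) \left(-5\right) \left(-2\right) - 1\right) + 6 \cdot 15 = \left(\frac{5}{3} \left(-2\right) - 1\right) + 90 = \left(- \frac{10}{3} - 1\right) + 90 = - \frac{13}{3} + 90 = \frac{257}{3}$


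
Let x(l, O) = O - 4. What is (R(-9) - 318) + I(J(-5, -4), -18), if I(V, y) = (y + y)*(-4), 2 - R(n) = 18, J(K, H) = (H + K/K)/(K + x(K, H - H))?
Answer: -190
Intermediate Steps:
x(l, O) = -4 + O
J(K, H) = (1 + H)/(-4 + K) (J(K, H) = (H + K/K)/(K + (-4 + (H - H))) = (H + 1)/(K + (-4 + 0)) = (1 + H)/(K - 4) = (1 + H)/(-4 + K))
R(n) = -16 (R(n) = 2 - 1*18 = 2 - 18 = -16)
I(V, y) = -8*y (I(V, y) = (2*y)*(-4) = -8*y)
(R(-9) - 318) + I(J(-5, -4), -18) = (-16 - 318) - 8*(-18) = -334 + 144 = -190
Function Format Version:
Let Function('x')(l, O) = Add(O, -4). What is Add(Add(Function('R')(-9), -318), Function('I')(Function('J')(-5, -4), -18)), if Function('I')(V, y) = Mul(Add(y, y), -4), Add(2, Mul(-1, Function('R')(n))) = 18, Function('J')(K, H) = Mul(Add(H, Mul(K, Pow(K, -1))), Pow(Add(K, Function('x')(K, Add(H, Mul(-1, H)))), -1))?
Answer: -190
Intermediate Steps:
Function('x')(l, O) = Add(-4, O)
Function('J')(K, H) = Mul(Pow(Add(-4, K), -1), Add(1, H)) (Function('J')(K, H) = Mul(Add(H, Mul(K, Pow(K, -1))), Pow(Add(K, Add(-4, Add(H, Mul(-1, H)))), -1)) = Mul(Add(H, 1), Pow(Add(K, Add(-4, 0)), -1)) = Mul(Add(1, H), Pow(Add(K, -4), -1)) = Mul(Add(1, H), Pow(Add(-4, K), -1)) = Mul(Pow(Add(-4, K), -1), Add(1, H)))
Function('R')(n) = -16 (Function('R')(n) = Add(2, Mul(-1, 18)) = Add(2, -18) = -16)
Function('I')(V, y) = Mul(-8, y) (Function('I')(V, y) = Mul(Mul(2, y), -4) = Mul(-8, y))
Add(Add(Function('R')(-9), -318), Function('I')(Function('J')(-5, -4), -18)) = Add(Add(-16, -318), Mul(-8, -18)) = Add(-334, 144) = -190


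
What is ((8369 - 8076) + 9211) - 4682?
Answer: 4822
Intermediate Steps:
((8369 - 8076) + 9211) - 4682 = (293 + 9211) - 4682 = 9504 - 4682 = 4822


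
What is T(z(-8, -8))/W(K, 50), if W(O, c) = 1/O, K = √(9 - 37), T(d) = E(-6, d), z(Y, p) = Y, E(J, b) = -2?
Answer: -4*I*√7 ≈ -10.583*I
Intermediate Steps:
T(d) = -2
K = 2*I*√7 (K = √(-28) = 2*I*√7 ≈ 5.2915*I)
T(z(-8, -8))/W(K, 50) = -2*2*I*√7 = -4*I*√7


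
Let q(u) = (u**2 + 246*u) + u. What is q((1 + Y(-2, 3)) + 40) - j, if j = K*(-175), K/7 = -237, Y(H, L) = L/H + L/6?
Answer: -278845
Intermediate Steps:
Y(H, L) = L/6 + L/H (Y(H, L) = L/H + L*(1/6) = L/H + L/6 = L/6 + L/H)
K = -1659 (K = 7*(-237) = -1659)
q(u) = u**2 + 247*u
j = 290325 (j = -1659*(-175) = 290325)
q((1 + Y(-2, 3)) + 40) - j = ((1 + ((1/6)*3 + 3/(-2))) + 40)*(247 + ((1 + ((1/6)*3 + 3/(-2))) + 40)) - 1*290325 = ((1 + (1/2 + 3*(-1/2))) + 40)*(247 + ((1 + (1/2 + 3*(-1/2))) + 40)) - 290325 = ((1 + (1/2 - 3/2)) + 40)*(247 + ((1 + (1/2 - 3/2)) + 40)) - 290325 = ((1 - 1) + 40)*(247 + ((1 - 1) + 40)) - 290325 = (0 + 40)*(247 + (0 + 40)) - 290325 = 40*(247 + 40) - 290325 = 40*287 - 290325 = 11480 - 290325 = -278845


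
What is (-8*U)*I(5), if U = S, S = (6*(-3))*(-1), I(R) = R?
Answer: -720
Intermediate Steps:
S = 18 (S = -18*(-1) = 18)
U = 18
(-8*U)*I(5) = -8*18*5 = -144*5 = -720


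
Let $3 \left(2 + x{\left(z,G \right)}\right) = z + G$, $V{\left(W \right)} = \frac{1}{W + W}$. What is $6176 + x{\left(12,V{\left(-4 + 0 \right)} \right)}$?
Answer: $\frac{148271}{24} \approx 6178.0$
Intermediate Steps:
$V{\left(W \right)} = \frac{1}{2 W}$
$x{\left(z,G \right)} = -2 + \frac{G}{3} + \frac{z}{3}$ ($x{\left(z,G \right)} = -2 + \frac{z + G}{3} = -2 + \frac{G + z}{3} = -2 + \left(\frac{G}{3} + \frac{z}{3}\right) = -2 + \frac{G}{3} + \frac{z}{3}$)
$6176 + x{\left(12,V{\left(-4 + 0 \right)} \right)} = 6176 + \left(-2 + \frac{\frac{1}{2} \frac{1}{-4 + 0}}{3} + \frac{1}{3} \cdot 12\right) = 6176 + \left(-2 + \frac{\frac{1}{2} \frac{1}{-4}}{3} + 4\right) = 6176 + \left(-2 + \frac{\frac{1}{2} \left(- \frac{1}{4}\right)}{3} + 4\right) = 6176 + \left(-2 + \frac{1}{3} \left(- \frac{1}{8}\right) + 4\right) = 6176 - - \frac{47}{24} = 6176 + \frac{47}{24} = \frac{148271}{24}$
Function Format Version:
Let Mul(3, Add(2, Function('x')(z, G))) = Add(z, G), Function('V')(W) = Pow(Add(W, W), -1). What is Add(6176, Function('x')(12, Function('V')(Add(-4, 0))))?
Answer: Rational(148271, 24) ≈ 6178.0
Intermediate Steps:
Function('V')(W) = Mul(Rational(1, 2), Pow(W, -1)) (Function('V')(W) = Pow(Mul(2, W), -1) = Mul(Rational(1, 2), Pow(W, -1)))
Function('x')(z, G) = Add(-2, Mul(Rational(1, 3), G), Mul(Rational(1, 3), z)) (Function('x')(z, G) = Add(-2, Mul(Rational(1, 3), Add(z, G))) = Add(-2, Mul(Rational(1, 3), Add(G, z))) = Add(-2, Add(Mul(Rational(1, 3), G), Mul(Rational(1, 3), z))) = Add(-2, Mul(Rational(1, 3), G), Mul(Rational(1, 3), z)))
Add(6176, Function('x')(12, Function('V')(Add(-4, 0)))) = Add(6176, Add(-2, Mul(Rational(1, 3), Mul(Rational(1, 2), Pow(Add(-4, 0), -1))), Mul(Rational(1, 3), 12))) = Add(6176, Add(-2, Mul(Rational(1, 3), Mul(Rational(1, 2), Pow(-4, -1))), 4)) = Add(6176, Add(-2, Mul(Rational(1, 3), Mul(Rational(1, 2), Rational(-1, 4))), 4)) = Add(6176, Add(-2, Mul(Rational(1, 3), Rational(-1, 8)), 4)) = Add(6176, Add(-2, Rational(-1, 24), 4)) = Add(6176, Rational(47, 24)) = Rational(148271, 24)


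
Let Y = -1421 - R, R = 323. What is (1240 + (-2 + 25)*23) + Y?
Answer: 25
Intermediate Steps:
Y = -1744 (Y = -1421 - 1*323 = -1421 - 323 = -1744)
(1240 + (-2 + 25)*23) + Y = (1240 + (-2 + 25)*23) - 1744 = (1240 + 23*23) - 1744 = (1240 + 529) - 1744 = 1769 - 1744 = 25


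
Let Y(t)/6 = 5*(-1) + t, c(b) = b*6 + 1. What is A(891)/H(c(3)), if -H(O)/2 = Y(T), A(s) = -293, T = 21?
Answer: 293/192 ≈ 1.5260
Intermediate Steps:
c(b) = 1 + 6*b (c(b) = 6*b + 1 = 1 + 6*b)
Y(t) = -30 + 6*t (Y(t) = 6*(5*(-1) + t) = 6*(-5 + t) = -30 + 6*t)
H(O) = -192 (H(O) = -2*(-30 + 6*21) = -2*(-30 + 126) = -2*96 = -192)
A(891)/H(c(3)) = -293/(-192) = -293*(-1/192) = 293/192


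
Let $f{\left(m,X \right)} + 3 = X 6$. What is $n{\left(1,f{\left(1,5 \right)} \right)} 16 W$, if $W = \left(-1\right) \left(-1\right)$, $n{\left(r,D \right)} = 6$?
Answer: $96$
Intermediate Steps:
$f{\left(m,X \right)} = -3 + 6 X$ ($f{\left(m,X \right)} = -3 + X 6 = -3 + 6 X$)
$W = 1$
$n{\left(1,f{\left(1,5 \right)} \right)} 16 W = 6 \cdot 16 \cdot 1 = 96 \cdot 1 = 96$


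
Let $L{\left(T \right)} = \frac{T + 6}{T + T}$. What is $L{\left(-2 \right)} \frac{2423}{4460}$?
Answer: $- \frac{2423}{4460} \approx -0.54327$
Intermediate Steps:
$L{\left(T \right)} = \frac{6 + T}{2 T}$
$L{\left(-2 \right)} \frac{2423}{4460} = \frac{6 - 2}{2 \left(-2\right)} \frac{2423}{4460} = \frac{1}{2} \left(- \frac{1}{2}\right) 4 \cdot 2423 \cdot \frac{1}{4460} = \left(-1\right) \frac{2423}{4460} = - \frac{2423}{4460}$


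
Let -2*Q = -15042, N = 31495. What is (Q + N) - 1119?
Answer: 37897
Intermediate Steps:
Q = 7521 (Q = -½*(-15042) = 7521)
(Q + N) - 1119 = (7521 + 31495) - 1119 = 39016 - 1119 = 37897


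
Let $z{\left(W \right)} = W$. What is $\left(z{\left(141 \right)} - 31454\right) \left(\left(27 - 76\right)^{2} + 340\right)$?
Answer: $-85828933$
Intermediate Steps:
$\left(z{\left(141 \right)} - 31454\right) \left(\left(27 - 76\right)^{2} + 340\right) = \left(141 - 31454\right) \left(\left(27 - 76\right)^{2} + 340\right) = - 31313 \left(\left(-49\right)^{2} + 340\right) = - 31313 \left(2401 + 340\right) = \left(-31313\right) 2741 = -85828933$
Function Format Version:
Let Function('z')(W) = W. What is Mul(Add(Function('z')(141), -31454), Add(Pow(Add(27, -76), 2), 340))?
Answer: -85828933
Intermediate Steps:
Mul(Add(Function('z')(141), -31454), Add(Pow(Add(27, -76), 2), 340)) = Mul(Add(141, -31454), Add(Pow(Add(27, -76), 2), 340)) = Mul(-31313, Add(Pow(-49, 2), 340)) = Mul(-31313, Add(2401, 340)) = Mul(-31313, 2741) = -85828933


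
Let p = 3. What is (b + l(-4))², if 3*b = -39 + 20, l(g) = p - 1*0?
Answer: 100/9 ≈ 11.111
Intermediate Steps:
l(g) = 3 (l(g) = 3 - 1*0 = 3 + 0 = 3)
b = -19/3 (b = (-39 + 20)/3 = (⅓)*(-19) = -19/3 ≈ -6.3333)
(b + l(-4))² = (-19/3 + 3)² = (-10/3)² = 100/9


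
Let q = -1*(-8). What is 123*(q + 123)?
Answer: 16113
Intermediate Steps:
q = 8
123*(q + 123) = 123*(8 + 123) = 123*131 = 16113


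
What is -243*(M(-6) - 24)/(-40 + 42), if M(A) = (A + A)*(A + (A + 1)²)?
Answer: 30618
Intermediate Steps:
M(A) = 2*A*(A + (1 + A)²) (M(A) = (2*A)*(A + (1 + A)²) = 2*A*(A + (1 + A)²))
-243*(M(-6) - 24)/(-40 + 42) = -243*(2*(-6)*(-6 + (1 - 6)²) - 24)/(-40 + 42) = -243*(2*(-6)*(-6 + (-5)²) - 24)/2 = -243*(2*(-6)*(-6 + 25) - 24)/2 = -243*(2*(-6)*19 - 24)/2 = -243*(-228 - 24)/2 = -(-61236)/2 = -243*(-126) = 30618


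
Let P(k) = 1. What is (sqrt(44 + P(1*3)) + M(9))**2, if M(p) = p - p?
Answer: 45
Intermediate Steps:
M(p) = 0
(sqrt(44 + P(1*3)) + M(9))**2 = (sqrt(44 + 1) + 0)**2 = (sqrt(45) + 0)**2 = (3*sqrt(5) + 0)**2 = (3*sqrt(5))**2 = 45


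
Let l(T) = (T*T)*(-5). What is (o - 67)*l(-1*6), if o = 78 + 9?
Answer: -3600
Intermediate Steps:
o = 87
l(T) = -5*T² (l(T) = T²*(-5) = -5*T²)
(o - 67)*l(-1*6) = (87 - 67)*(-5*(-1*6)²) = 20*(-5*(-6)²) = 20*(-5*36) = 20*(-180) = -3600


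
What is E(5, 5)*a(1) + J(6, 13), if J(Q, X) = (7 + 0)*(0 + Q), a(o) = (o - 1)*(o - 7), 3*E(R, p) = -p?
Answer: 42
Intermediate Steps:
E(R, p) = -p/3 (E(R, p) = (-p)/3 = -p/3)
a(o) = (-1 + o)*(-7 + o)
J(Q, X) = 7*Q
E(5, 5)*a(1) + J(6, 13) = (-1/3*5)*(7 + 1**2 - 8*1) + 7*6 = -5*(7 + 1 - 8)/3 + 42 = -5/3*0 + 42 = 0 + 42 = 42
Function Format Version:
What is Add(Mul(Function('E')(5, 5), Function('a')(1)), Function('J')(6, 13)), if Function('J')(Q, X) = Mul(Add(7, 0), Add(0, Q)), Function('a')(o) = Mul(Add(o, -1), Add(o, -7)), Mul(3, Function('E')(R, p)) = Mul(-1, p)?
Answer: 42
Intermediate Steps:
Function('E')(R, p) = Mul(Rational(-1, 3), p) (Function('E')(R, p) = Mul(Rational(1, 3), Mul(-1, p)) = Mul(Rational(-1, 3), p))
Function('a')(o) = Mul(Add(-1, o), Add(-7, o))
Function('J')(Q, X) = Mul(7, Q)
Add(Mul(Function('E')(5, 5), Function('a')(1)), Function('J')(6, 13)) = Add(Mul(Mul(Rational(-1, 3), 5), Add(7, Pow(1, 2), Mul(-8, 1))), Mul(7, 6)) = Add(Mul(Rational(-5, 3), Add(7, 1, -8)), 42) = Add(Mul(Rational(-5, 3), 0), 42) = Add(0, 42) = 42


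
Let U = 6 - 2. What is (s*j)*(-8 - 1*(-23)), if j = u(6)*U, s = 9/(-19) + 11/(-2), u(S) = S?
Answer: -40860/19 ≈ -2150.5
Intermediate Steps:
s = -227/38 (s = 9*(-1/19) + 11*(-1/2) = -9/19 - 11/2 = -227/38 ≈ -5.9737)
U = 4
j = 24 (j = 6*4 = 24)
(s*j)*(-8 - 1*(-23)) = (-227/38*24)*(-8 - 1*(-23)) = -2724*(-8 + 23)/19 = -2724/19*15 = -40860/19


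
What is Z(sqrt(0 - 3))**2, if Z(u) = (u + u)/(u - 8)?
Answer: -12/(8 - I*sqrt(3))**2 ≈ -0.16307 - 0.074082*I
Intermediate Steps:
Z(u) = 2*u/(-8 + u) (Z(u) = (2*u)/(-8 + u) = 2*u/(-8 + u))
Z(sqrt(0 - 3))**2 = (2*sqrt(0 - 3)/(-8 + sqrt(0 - 3)))**2 = (2*sqrt(-3)/(-8 + sqrt(-3)))**2 = (2*(I*sqrt(3))/(-8 + I*sqrt(3)))**2 = (2*I*sqrt(3)/(-8 + I*sqrt(3)))**2 = -12/(-8 + I*sqrt(3))**2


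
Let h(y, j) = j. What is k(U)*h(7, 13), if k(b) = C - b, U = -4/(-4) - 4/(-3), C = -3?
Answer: -208/3 ≈ -69.333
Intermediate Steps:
U = 7/3 (U = -4*(-1/4) - 4*(-1/3) = 1 + 4/3 = 7/3 ≈ 2.3333)
k(b) = -3 - b
k(U)*h(7, 13) = (-3 - 1*7/3)*13 = (-3 - 7/3)*13 = -16/3*13 = -208/3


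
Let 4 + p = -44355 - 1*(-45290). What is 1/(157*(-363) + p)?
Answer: -1/56060 ≈ -1.7838e-5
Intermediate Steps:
p = 931 (p = -4 + (-44355 - 1*(-45290)) = -4 + (-44355 + 45290) = -4 + 935 = 931)
1/(157*(-363) + p) = 1/(157*(-363) + 931) = 1/(-56991 + 931) = 1/(-56060) = -1/56060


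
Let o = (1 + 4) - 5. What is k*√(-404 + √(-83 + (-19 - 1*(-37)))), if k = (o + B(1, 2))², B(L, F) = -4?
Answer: 16*√(-404 + I*√65) ≈ 3.2087 + 321.61*I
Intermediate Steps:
o = 0 (o = 5 - 5 = 0)
k = 16 (k = (0 - 4)² = (-4)² = 16)
k*√(-404 + √(-83 + (-19 - 1*(-37)))) = 16*√(-404 + √(-83 + (-19 - 1*(-37)))) = 16*√(-404 + √(-83 + (-19 + 37))) = 16*√(-404 + √(-83 + 18)) = 16*√(-404 + √(-65)) = 16*√(-404 + I*√65)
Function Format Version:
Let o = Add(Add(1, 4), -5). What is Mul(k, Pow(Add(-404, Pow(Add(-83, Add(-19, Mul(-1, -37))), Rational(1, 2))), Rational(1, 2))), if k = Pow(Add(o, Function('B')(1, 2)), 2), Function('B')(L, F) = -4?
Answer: Mul(16, Pow(Add(-404, Mul(I, Pow(65, Rational(1, 2)))), Rational(1, 2))) ≈ Add(3.2087, Mul(321.61, I))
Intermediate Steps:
o = 0 (o = Add(5, -5) = 0)
k = 16 (k = Pow(Add(0, -4), 2) = Pow(-4, 2) = 16)
Mul(k, Pow(Add(-404, Pow(Add(-83, Add(-19, Mul(-1, -37))), Rational(1, 2))), Rational(1, 2))) = Mul(16, Pow(Add(-404, Pow(Add(-83, Add(-19, Mul(-1, -37))), Rational(1, 2))), Rational(1, 2))) = Mul(16, Pow(Add(-404, Pow(Add(-83, Add(-19, 37)), Rational(1, 2))), Rational(1, 2))) = Mul(16, Pow(Add(-404, Pow(Add(-83, 18), Rational(1, 2))), Rational(1, 2))) = Mul(16, Pow(Add(-404, Pow(-65, Rational(1, 2))), Rational(1, 2))) = Mul(16, Pow(Add(-404, Mul(I, Pow(65, Rational(1, 2)))), Rational(1, 2)))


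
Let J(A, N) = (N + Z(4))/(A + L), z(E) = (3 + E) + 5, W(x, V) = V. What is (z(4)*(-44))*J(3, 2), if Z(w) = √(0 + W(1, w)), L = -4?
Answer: 2112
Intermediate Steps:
Z(w) = √w (Z(w) = √(0 + w) = √w)
z(E) = 8 + E
J(A, N) = (2 + N)/(-4 + A) (J(A, N) = (N + √4)/(A - 4) = (N + 2)/(-4 + A) = (2 + N)/(-4 + A))
(z(4)*(-44))*J(3, 2) = ((8 + 4)*(-44))*((2 + 2)/(-4 + 3)) = (12*(-44))*(4/(-1)) = -(-528)*4 = -528*(-4) = 2112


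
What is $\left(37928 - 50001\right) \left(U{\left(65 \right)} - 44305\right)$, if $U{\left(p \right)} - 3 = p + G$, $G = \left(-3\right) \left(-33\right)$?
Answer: $532878074$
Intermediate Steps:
$G = 99$
$U{\left(p \right)} = 102 + p$ ($U{\left(p \right)} = 3 + \left(p + 99\right) = 3 + \left(99 + p\right) = 102 + p$)
$\left(37928 - 50001\right) \left(U{\left(65 \right)} - 44305\right) = \left(37928 - 50001\right) \left(\left(102 + 65\right) - 44305\right) = - 12073 \left(167 - 44305\right) = \left(-12073\right) \left(-44138\right) = 532878074$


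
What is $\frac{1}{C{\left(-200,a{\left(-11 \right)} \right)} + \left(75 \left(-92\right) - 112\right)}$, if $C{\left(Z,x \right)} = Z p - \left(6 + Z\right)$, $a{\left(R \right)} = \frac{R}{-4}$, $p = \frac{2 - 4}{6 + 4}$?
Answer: $- \frac{1}{6778} \approx -0.00014754$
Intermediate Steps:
$p = - \frac{1}{5}$ ($p = - \frac{2}{10} = \left(-2\right) \frac{1}{10} = - \frac{1}{5} \approx -0.2$)
$a{\left(R \right)} = - \frac{R}{4}$ ($a{\left(R \right)} = R \left(- \frac{1}{4}\right) = - \frac{R}{4}$)
$C{\left(Z,x \right)} = -6 - \frac{6 Z}{5}$ ($C{\left(Z,x \right)} = Z \left(- \frac{1}{5}\right) - \left(6 + Z\right) = - \frac{Z}{5} - \left(6 + Z\right) = -6 - \frac{6 Z}{5}$)
$\frac{1}{C{\left(-200,a{\left(-11 \right)} \right)} + \left(75 \left(-92\right) - 112\right)} = \frac{1}{\left(-6 - -240\right) + \left(75 \left(-92\right) - 112\right)} = \frac{1}{\left(-6 + 240\right) - 7012} = \frac{1}{234 - 7012} = \frac{1}{-6778} = - \frac{1}{6778}$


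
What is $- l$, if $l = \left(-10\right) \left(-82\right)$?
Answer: $-820$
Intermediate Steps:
$l = 820$
$- l = \left(-1\right) 820 = -820$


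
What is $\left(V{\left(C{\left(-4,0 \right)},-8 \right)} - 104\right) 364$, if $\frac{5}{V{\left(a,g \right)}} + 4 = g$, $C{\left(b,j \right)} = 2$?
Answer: $- \frac{114023}{3} \approx -38008.0$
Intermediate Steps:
$V{\left(a,g \right)} = \frac{5}{-4 + g}$
$\left(V{\left(C{\left(-4,0 \right)},-8 \right)} - 104\right) 364 = \left(\frac{5}{-4 - 8} - 104\right) 364 = \left(\frac{5}{-12} - 104\right) 364 = \left(5 \left(- \frac{1}{12}\right) - 104\right) 364 = \left(- \frac{5}{12} - 104\right) 364 = \left(- \frac{1253}{12}\right) 364 = - \frac{114023}{3}$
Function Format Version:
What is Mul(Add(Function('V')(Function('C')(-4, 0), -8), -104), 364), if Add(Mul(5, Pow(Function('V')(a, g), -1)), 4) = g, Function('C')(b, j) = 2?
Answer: Rational(-114023, 3) ≈ -38008.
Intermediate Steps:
Function('V')(a, g) = Mul(5, Pow(Add(-4, g), -1))
Mul(Add(Function('V')(Function('C')(-4, 0), -8), -104), 364) = Mul(Add(Mul(5, Pow(Add(-4, -8), -1)), -104), 364) = Mul(Add(Mul(5, Pow(-12, -1)), -104), 364) = Mul(Add(Mul(5, Rational(-1, 12)), -104), 364) = Mul(Add(Rational(-5, 12), -104), 364) = Mul(Rational(-1253, 12), 364) = Rational(-114023, 3)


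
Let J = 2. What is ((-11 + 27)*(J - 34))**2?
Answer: 262144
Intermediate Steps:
((-11 + 27)*(J - 34))**2 = ((-11 + 27)*(2 - 34))**2 = (16*(-32))**2 = (-512)**2 = 262144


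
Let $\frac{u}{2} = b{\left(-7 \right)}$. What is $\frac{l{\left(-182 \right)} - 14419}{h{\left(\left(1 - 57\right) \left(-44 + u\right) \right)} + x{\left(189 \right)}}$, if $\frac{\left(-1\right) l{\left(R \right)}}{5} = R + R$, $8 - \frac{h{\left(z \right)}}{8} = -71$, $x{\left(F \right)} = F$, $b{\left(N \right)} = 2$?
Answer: $- \frac{12599}{821} \approx -15.346$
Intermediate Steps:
$u = 4$ ($u = 2 \cdot 2 = 4$)
$h{\left(z \right)} = 632$ ($h{\left(z \right)} = 64 - -568 = 64 + 568 = 632$)
$l{\left(R \right)} = - 10 R$ ($l{\left(R \right)} = - 5 \left(R + R\right) = - 5 \cdot 2 R = - 10 R$)
$\frac{l{\left(-182 \right)} - 14419}{h{\left(\left(1 - 57\right) \left(-44 + u\right) \right)} + x{\left(189 \right)}} = \frac{\left(-10\right) \left(-182\right) - 14419}{632 + 189} = \frac{1820 - 14419}{821} = \left(-12599\right) \frac{1}{821} = - \frac{12599}{821}$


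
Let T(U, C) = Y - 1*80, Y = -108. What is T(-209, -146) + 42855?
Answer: 42667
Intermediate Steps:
T(U, C) = -188 (T(U, C) = -108 - 1*80 = -108 - 80 = -188)
T(-209, -146) + 42855 = -188 + 42855 = 42667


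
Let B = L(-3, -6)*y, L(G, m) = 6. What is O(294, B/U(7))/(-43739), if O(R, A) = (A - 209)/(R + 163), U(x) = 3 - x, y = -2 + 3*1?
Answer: 421/39977446 ≈ 1.0531e-5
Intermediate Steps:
y = 1 (y = -2 + 3 = 1)
B = 6 (B = 6*1 = 6)
O(R, A) = (-209 + A)/(163 + R)
O(294, B/U(7))/(-43739) = ((-209 + 6/(3 - 1*7))/(163 + 294))/(-43739) = ((-209 + 6/(3 - 7))/457)*(-1/43739) = ((-209 + 6/(-4))/457)*(-1/43739) = ((-209 + 6*(-¼))/457)*(-1/43739) = ((-209 - 3/2)/457)*(-1/43739) = ((1/457)*(-421/2))*(-1/43739) = -421/914*(-1/43739) = 421/39977446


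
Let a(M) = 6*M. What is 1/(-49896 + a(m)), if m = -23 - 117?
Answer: -1/50736 ≈ -1.9710e-5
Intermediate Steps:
m = -140
1/(-49896 + a(m)) = 1/(-49896 + 6*(-140)) = 1/(-49896 - 840) = 1/(-50736) = -1/50736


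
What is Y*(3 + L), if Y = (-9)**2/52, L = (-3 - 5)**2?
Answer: 5427/52 ≈ 104.37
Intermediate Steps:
L = 64 (L = (-8)**2 = 64)
Y = 81/52 (Y = 81*(1/52) = 81/52 ≈ 1.5577)
Y*(3 + L) = 81*(3 + 64)/52 = (81/52)*67 = 5427/52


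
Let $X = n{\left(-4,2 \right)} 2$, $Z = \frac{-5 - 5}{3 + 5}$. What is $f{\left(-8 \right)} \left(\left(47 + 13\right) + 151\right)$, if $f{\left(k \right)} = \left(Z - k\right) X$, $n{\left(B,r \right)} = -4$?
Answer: $-11394$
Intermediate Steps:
$Z = - \frac{5}{4}$ ($Z = - \frac{10}{8} = \left(-10\right) \frac{1}{8} = - \frac{5}{4} \approx -1.25$)
$X = -8$ ($X = \left(-4\right) 2 = -8$)
$f{\left(k \right)} = 10 + 8 k$ ($f{\left(k \right)} = \left(- \frac{5}{4} - k\right) \left(-8\right) = 10 + 8 k$)
$f{\left(-8 \right)} \left(\left(47 + 13\right) + 151\right) = \left(10 + 8 \left(-8\right)\right) \left(\left(47 + 13\right) + 151\right) = \left(10 - 64\right) \left(60 + 151\right) = \left(-54\right) 211 = -11394$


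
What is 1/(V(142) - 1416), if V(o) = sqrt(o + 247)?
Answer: -1416/2004667 - sqrt(389)/2004667 ≈ -0.00071619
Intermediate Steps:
V(o) = sqrt(247 + o)
1/(V(142) - 1416) = 1/(sqrt(247 + 142) - 1416) = 1/(sqrt(389) - 1416) = 1/(-1416 + sqrt(389))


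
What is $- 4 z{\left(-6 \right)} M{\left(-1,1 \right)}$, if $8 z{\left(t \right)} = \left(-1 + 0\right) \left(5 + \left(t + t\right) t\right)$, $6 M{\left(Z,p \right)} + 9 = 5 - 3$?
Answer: $- \frac{539}{12} \approx -44.917$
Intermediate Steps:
$M{\left(Z,p \right)} = - \frac{7}{6}$ ($M{\left(Z,p \right)} = - \frac{3}{2} + \frac{5 - 3}{6} = - \frac{3}{2} + \frac{1}{6} \cdot 2 = - \frac{3}{2} + \frac{1}{3} = - \frac{7}{6}$)
$z{\left(t \right)} = - \frac{5}{8} - \frac{t^{2}}{4}$ ($z{\left(t \right)} = \frac{\left(-1 + 0\right) \left(5 + \left(t + t\right) t\right)}{8} = \frac{\left(-1\right) \left(5 + 2 t t\right)}{8} = \frac{\left(-1\right) \left(5 + 2 t^{2}\right)}{8} = \frac{-5 - 2 t^{2}}{8} = - \frac{5}{8} - \frac{t^{2}}{4}$)
$- 4 z{\left(-6 \right)} M{\left(-1,1 \right)} = - 4 \left(- \frac{5}{8} - \frac{\left(-6\right)^{2}}{4}\right) \left(- \frac{7}{6}\right) = - 4 \left(- \frac{5}{8} - 9\right) \left(- \frac{7}{6}\right) = \left(-4\right) \left(- \frac{77}{8}\right) \left(- \frac{7}{6}\right) = \frac{77}{2} \left(- \frac{7}{6}\right) = - \frac{539}{12}$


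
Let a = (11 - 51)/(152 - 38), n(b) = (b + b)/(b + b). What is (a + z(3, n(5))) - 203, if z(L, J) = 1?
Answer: -11534/57 ≈ -202.35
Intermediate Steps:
n(b) = 1 (n(b) = (2*b)/((2*b)) = (2*b)*(1/(2*b)) = 1)
a = -20/57 (a = -40/114 = -40*1/114 = -20/57 ≈ -0.35088)
(a + z(3, n(5))) - 203 = (-20/57 + 1) - 203 = 37/57 - 203 = -11534/57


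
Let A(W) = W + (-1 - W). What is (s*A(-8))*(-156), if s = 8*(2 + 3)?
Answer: 6240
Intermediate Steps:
A(W) = -1
s = 40 (s = 8*5 = 40)
(s*A(-8))*(-156) = (40*(-1))*(-156) = -40*(-156) = 6240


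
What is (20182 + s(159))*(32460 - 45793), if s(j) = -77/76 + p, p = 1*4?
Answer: -20453608647/76 ≈ -2.6913e+8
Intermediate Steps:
p = 4
s(j) = 227/76 (s(j) = -77/76 + 4 = 227/76)
(20182 + s(159))*(32460 - 45793) = (20182 + 227/76)*(32460 - 45793) = (1534059/76)*(-13333) = -20453608647/76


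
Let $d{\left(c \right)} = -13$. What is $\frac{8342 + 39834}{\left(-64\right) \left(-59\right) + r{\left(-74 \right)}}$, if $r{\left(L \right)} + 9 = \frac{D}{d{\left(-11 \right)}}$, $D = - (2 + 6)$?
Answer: $\frac{626288}{48979} \approx 12.787$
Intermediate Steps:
$D = -8$ ($D = \left(-1\right) 8 = -8$)
$r{\left(L \right)} = - \frac{109}{13}$ ($r{\left(L \right)} = -9 - \frac{8}{-13} = -9 - - \frac{8}{13} = -9 + \frac{8}{13} = - \frac{109}{13}$)
$\frac{8342 + 39834}{\left(-64\right) \left(-59\right) + r{\left(-74 \right)}} = \frac{8342 + 39834}{\left(-64\right) \left(-59\right) - \frac{109}{13}} = \frac{48176}{3776 - \frac{109}{13}} = \frac{48176}{\frac{48979}{13}} = 48176 \cdot \frac{13}{48979} = \frac{626288}{48979}$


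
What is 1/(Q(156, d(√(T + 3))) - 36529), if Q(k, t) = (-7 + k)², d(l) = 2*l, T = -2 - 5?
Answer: -1/14328 ≈ -6.9793e-5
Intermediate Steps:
T = -7
1/(Q(156, d(√(T + 3))) - 36529) = 1/((-7 + 156)² - 36529) = 1/(149² - 36529) = 1/(22201 - 36529) = 1/(-14328) = -1/14328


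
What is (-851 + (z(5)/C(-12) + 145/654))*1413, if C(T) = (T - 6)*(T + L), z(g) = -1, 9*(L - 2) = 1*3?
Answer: -3800020935/3161 ≈ -1.2022e+6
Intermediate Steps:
L = 7/3 (L = 2 + (1*3)/9 = 2 + (⅑)*3 = 2 + ⅓ = 7/3 ≈ 2.3333)
C(T) = (-6 + T)*(7/3 + T) (C(T) = (T - 6)*(T + 7/3) = (-6 + T)*(7/3 + T))
(-851 + (z(5)/C(-12) + 145/654))*1413 = (-851 + (-1/(-14 + (-12)² - 11/3*(-12)) + 145/654))*1413 = (-851 + (-1/(-14 + 144 + 44) + 145*(1/654)))*1413 = (-851 + (-1/174 + 145/654))*1413 = (-851 + 2048/9483)*1413 = -8067985/9483*1413 = -3800020935/3161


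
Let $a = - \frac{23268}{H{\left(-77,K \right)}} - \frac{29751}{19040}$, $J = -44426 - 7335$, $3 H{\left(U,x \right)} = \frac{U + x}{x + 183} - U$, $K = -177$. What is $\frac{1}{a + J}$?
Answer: $- \frac{247520}{13310670043} \approx -1.8596 \cdot 10^{-5}$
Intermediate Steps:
$H{\left(U,x \right)} = - \frac{U}{3} + \frac{U + x}{3 \left(183 + x\right)}$ ($H{\left(U,x \right)} = \frac{\frac{U + x}{x + 183} - U}{3} = \frac{\frac{U + x}{183 + x} - U}{3} = \frac{- U + \frac{U + x}{183 + x}}{3} = - \frac{U}{3} + \frac{U + x}{3 \left(183 + x\right)}$)
$J = -51761$
$a = - \frac{498787323}{247520}$ ($a = - \frac{23268}{\frac{1}{3} \frac{1}{183 - 177} \left(-177 - -14014 - \left(-77\right) \left(-177\right)\right)} - \frac{29751}{19040} = - \frac{23268}{\frac{1}{3} \cdot \frac{1}{6} \left(-177 + 14014 - 13629\right)} - \frac{29751}{19040} = - \frac{23268}{\frac{1}{3} \cdot \frac{1}{6} \cdot 208} - \frac{29751}{19040} = - \frac{23268}{\frac{104}{9}} - \frac{29751}{19040} = \left(-23268\right) \frac{9}{104} - \frac{29751}{19040} = - \frac{52353}{26} - \frac{29751}{19040} = - \frac{498787323}{247520} \approx -2015.1$)
$\frac{1}{a + J} = \frac{1}{- \frac{498787323}{247520} - 51761} = \frac{1}{- \frac{13310670043}{247520}} = - \frac{247520}{13310670043}$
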